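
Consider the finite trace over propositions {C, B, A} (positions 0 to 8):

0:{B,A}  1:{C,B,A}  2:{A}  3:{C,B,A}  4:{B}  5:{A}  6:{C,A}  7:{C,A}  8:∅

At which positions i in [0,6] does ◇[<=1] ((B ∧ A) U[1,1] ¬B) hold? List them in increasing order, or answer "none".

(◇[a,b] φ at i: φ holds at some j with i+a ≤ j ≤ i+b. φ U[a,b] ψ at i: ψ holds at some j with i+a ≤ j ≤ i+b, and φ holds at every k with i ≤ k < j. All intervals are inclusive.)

Evaluate at each i in [0,6]:
  i=0: ✓ (witness j=1)
  i=1: ✓ (witness j=1)
  i=2: ✗ (none in [2,3])
  i=3: ✗ (none in [3,4])
  i=4: ✗ (none in [4,5])
  i=5: ✗ (none in [5,6])
  i=6: ✗ (none in [6,7])

0, 1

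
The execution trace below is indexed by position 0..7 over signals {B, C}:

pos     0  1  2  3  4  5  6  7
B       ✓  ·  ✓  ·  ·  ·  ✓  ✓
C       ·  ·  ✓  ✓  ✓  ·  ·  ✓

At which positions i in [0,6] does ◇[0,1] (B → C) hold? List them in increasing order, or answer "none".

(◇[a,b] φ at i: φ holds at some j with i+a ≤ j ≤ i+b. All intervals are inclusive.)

0, 1, 2, 3, 4, 5, 6

Evaluate at each i in [0,6]:
  i=0: ✓ (witness j=1)
  i=1: ✓ (witness j=1)
  i=2: ✓ (witness j=2)
  i=3: ✓ (witness j=3)
  i=4: ✓ (witness j=4)
  i=5: ✓ (witness j=5)
  i=6: ✓ (witness j=7)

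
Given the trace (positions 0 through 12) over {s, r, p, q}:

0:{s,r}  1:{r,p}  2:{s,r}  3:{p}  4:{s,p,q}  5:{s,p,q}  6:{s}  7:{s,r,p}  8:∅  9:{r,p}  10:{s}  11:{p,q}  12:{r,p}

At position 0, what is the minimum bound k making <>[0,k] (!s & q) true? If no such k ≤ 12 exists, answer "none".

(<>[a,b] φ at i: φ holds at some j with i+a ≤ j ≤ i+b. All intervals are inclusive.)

Scan j = 0,1,… for (!s & q):
  j=0: fails
  j=1: fails
  j=2: fails
  j=3: fails
  j=4: fails
  j=5: fails
  j=6: fails
  j=7: fails
  j=8: fails
  j=9: fails
  j=10: fails
  j=11: holds
First hit at j=11, so smallest k = 11-0 = 11.

11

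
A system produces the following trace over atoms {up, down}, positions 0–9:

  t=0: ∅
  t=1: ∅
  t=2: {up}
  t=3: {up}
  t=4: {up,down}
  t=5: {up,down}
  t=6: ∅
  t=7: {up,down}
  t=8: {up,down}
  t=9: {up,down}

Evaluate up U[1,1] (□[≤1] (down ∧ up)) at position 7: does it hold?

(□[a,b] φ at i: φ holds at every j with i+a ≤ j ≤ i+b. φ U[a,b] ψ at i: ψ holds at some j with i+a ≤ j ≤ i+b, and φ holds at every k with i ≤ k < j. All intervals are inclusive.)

True

Need some j in [8,8] with □[≤1] (down ∧ up), and up at every k in [7,j-1].
  j=8: □[≤1] (down ∧ up) holds; up holds at every k in [7,7] → satisfied.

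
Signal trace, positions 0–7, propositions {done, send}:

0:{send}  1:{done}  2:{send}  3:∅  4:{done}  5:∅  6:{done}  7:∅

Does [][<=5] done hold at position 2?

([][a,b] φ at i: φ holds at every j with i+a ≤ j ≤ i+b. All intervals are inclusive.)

No

Check done at every j in [2,7]:
  j=2: false
  j=3: false
  j=4: true
  j=5: false
  j=6: true
  j=7: false
Fails at j=2 → formula fails.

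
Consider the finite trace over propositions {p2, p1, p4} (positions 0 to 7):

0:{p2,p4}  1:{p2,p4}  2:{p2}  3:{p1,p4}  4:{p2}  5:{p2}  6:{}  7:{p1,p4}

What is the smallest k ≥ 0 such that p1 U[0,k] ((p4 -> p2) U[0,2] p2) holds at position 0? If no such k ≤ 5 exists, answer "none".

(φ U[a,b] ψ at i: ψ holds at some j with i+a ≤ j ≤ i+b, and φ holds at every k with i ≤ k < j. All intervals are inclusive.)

0

Need earliest j ≥ 0 with ((p4 -> p2) U[0,2] p2), and p1 at every k in [0,j-1].
  j=0: rhs holds (empty prefix). k = 0.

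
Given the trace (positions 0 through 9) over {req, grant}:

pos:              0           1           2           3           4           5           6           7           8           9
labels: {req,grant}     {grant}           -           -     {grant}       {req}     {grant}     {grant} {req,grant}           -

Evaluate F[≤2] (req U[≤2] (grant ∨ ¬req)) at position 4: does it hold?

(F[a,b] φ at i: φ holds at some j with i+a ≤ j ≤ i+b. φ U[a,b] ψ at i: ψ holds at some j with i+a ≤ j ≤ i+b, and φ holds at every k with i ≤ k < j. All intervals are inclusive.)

Check (req U[≤2] (grant ∨ ¬req)) at each j in [4,6]:
  j=4: holds
  j=5: holds
  j=6: holds
Found at j=4 → formula holds.

Holds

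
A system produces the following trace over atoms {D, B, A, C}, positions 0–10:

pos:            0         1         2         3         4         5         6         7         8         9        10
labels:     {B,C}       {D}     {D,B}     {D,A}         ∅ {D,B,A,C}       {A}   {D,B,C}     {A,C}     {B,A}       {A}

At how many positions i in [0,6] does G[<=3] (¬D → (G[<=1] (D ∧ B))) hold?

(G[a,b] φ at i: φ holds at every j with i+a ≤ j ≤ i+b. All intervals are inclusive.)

0

Evaluate at each i in [0,6]:
  i=0: ✗ (fails at j=0)
  i=1: ✗ (fails at j=4)
  i=2: ✗ (fails at j=4)
  i=3: ✗ (fails at j=4)
  i=4: ✗ (fails at j=4)
  i=5: ✗ (fails at j=6)
  i=6: ✗ (fails at j=6)
Positions where it holds: {} → 0.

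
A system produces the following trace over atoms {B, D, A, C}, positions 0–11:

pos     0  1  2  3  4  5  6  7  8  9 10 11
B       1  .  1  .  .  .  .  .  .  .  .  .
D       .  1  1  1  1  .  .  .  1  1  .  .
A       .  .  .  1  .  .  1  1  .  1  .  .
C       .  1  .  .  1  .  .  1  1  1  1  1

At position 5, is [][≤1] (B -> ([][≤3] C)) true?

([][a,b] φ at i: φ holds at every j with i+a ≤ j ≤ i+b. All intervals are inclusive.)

Check (B -> ([][≤3] C)) at every j in [5,6]:
  j=5: antecedent false → ✓
  j=6: antecedent false → ✓
All positions satisfy it → formula holds.

Holds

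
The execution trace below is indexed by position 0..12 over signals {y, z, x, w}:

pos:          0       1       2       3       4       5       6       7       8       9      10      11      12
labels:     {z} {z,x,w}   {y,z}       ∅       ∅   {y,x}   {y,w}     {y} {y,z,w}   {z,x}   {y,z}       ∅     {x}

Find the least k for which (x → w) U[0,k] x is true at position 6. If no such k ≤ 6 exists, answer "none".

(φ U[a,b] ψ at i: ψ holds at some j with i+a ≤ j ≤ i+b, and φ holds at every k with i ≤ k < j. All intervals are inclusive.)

Need earliest j ≥ 6 with x, and (x → w) at every k in [6,j-1].
  j=6: rhs fails.
  j=7: rhs fails.
  j=8: rhs fails.
  j=9: rhs holds; lhs holds on [6,8]. k = 3.

3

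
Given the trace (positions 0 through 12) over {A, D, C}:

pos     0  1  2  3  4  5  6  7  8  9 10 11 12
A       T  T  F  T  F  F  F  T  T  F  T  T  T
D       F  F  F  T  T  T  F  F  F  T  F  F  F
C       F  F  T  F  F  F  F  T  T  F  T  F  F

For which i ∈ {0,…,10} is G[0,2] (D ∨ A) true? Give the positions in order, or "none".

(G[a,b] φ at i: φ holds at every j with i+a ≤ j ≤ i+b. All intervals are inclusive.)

3, 7, 8, 9, 10

Evaluate at each i in [0,10]:
  i=0: ✗ (fails at j=2)
  i=1: ✗ (fails at j=2)
  i=2: ✗ (fails at j=2)
  i=3: ✓ (all of [3,5])
  i=4: ✗ (fails at j=6)
  i=5: ✗ (fails at j=6)
  i=6: ✗ (fails at j=6)
  i=7: ✓ (all of [7,9])
  i=8: ✓ (all of [8,10])
  i=9: ✓ (all of [9,11])
  i=10: ✓ (all of [10,12])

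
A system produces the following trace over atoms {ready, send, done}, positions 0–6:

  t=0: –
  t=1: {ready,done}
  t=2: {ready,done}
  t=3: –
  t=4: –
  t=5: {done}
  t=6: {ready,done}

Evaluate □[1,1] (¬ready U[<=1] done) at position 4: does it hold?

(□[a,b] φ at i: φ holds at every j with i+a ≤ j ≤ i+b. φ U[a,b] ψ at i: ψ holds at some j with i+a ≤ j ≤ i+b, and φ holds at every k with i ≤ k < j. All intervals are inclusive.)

Yes

Check (¬ready U[<=1] done) at every j in [5,5]:
  j=5: holds
All positions satisfy it → formula holds.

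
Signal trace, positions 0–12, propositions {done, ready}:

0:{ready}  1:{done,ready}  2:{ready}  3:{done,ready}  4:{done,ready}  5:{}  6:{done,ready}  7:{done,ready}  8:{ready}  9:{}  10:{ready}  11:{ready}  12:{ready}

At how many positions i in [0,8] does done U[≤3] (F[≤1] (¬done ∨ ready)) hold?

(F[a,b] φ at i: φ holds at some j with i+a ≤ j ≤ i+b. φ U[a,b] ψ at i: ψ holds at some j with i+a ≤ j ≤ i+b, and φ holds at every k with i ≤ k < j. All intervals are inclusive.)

9

Evaluate at each i in [0,8]:
  i=0: ✓ (rhs at j=0)
  i=1: ✓ (rhs at j=1)
  i=2: ✓ (rhs at j=2)
  i=3: ✓ (rhs at j=3)
  i=4: ✓ (rhs at j=4)
  i=5: ✓ (rhs at j=5)
  i=6: ✓ (rhs at j=6)
  i=7: ✓ (rhs at j=7)
  i=8: ✓ (rhs at j=8)
Positions where it holds: {0, 1, 2, 3, 4, 5, 6, 7, 8} → 9.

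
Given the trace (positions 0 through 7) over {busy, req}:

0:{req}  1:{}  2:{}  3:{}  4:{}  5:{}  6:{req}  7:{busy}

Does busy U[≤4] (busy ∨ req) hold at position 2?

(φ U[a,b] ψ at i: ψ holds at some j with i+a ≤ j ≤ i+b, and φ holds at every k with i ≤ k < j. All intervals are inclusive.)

Need some j in [2,6] with (busy ∨ req), and busy at every k in [2,j-1].
  j=2: (busy ∨ req) false.
  j=3: (busy ∨ req) false.
  j=4: (busy ∨ req) false.
  j=5: (busy ∨ req) false.
  j=6: (busy ∨ req) holds, but busy fails at k=2 → not this j.
No j in the window works → until fails.

False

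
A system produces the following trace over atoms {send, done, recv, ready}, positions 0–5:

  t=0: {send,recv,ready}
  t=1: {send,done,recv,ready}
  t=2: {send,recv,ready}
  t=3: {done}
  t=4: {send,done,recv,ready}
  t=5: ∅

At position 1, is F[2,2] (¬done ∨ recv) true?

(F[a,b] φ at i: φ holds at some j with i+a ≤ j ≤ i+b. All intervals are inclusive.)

False

Check (¬done ∨ recv) at each j in [3,3]:
  j=3: false
No position in the window satisfies it → formula fails.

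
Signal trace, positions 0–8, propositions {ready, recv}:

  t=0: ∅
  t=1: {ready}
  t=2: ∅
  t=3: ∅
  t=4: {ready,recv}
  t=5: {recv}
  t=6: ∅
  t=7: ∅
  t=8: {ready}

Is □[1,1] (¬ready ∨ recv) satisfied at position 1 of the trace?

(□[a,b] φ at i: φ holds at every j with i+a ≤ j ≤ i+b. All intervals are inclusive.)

Holds

Check (¬ready ∨ recv) at every j in [2,2]:
  j=2: true
All positions satisfy it → formula holds.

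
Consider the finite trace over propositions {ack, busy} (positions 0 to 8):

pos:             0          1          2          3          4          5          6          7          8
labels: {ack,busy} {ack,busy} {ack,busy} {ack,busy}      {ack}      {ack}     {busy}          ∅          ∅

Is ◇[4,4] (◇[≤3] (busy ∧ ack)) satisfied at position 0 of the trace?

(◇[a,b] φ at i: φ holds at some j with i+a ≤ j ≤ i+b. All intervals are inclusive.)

No

Check ◇[≤3] (busy ∧ ack) at each j in [4,4]:
  j=4: fails (none in [4,7])
No position in the window satisfies it → formula fails.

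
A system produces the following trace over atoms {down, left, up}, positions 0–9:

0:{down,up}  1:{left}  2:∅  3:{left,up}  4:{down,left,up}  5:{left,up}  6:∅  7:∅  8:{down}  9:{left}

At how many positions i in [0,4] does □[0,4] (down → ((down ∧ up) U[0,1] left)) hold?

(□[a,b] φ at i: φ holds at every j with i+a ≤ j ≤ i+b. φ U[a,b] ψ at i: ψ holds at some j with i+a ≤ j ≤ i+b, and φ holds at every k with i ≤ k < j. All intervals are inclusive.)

4

Evaluate at each i in [0,4]:
  i=0: ✓ (all of [0,4])
  i=1: ✓ (all of [1,5])
  i=2: ✓ (all of [2,6])
  i=3: ✓ (all of [3,7])
  i=4: ✗ (fails at j=8)
Positions where it holds: {0, 1, 2, 3} → 4.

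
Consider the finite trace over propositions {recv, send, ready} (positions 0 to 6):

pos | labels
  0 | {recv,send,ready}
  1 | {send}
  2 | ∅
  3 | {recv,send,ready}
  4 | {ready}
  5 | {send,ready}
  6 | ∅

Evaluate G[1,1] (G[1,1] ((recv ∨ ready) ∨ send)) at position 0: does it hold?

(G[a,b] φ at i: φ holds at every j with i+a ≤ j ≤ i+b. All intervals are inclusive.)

False

Check G[1,1] ((recv ∨ ready) ∨ send) at every j in [1,1]:
  j=1: fails at 2
Fails at j=1 → formula fails.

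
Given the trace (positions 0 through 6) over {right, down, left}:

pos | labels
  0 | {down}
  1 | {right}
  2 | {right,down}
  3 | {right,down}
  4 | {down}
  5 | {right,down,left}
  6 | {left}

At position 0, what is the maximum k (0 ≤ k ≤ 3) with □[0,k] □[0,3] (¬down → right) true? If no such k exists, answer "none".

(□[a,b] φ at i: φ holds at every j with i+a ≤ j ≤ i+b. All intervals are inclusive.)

2

□[0,3] (¬down → right) must hold from j=0 onward; find where it first fails.
  j=0: holds
  j=1: holds
  j=2: holds
  j=3: fails
Holds on [0,2], so largest k = 2.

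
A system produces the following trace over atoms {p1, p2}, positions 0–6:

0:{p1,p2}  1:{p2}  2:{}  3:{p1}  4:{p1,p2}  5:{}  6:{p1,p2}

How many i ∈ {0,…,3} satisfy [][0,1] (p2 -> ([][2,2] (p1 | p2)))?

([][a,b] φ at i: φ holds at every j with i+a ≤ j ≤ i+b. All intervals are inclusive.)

Evaluate at each i in [0,3]:
  i=0: ✗ (fails at j=0)
  i=1: ✓ (all of [1,2])
  i=2: ✓ (all of [2,3])
  i=3: ✓ (all of [3,4])
Positions where it holds: {1, 2, 3} → 3.

3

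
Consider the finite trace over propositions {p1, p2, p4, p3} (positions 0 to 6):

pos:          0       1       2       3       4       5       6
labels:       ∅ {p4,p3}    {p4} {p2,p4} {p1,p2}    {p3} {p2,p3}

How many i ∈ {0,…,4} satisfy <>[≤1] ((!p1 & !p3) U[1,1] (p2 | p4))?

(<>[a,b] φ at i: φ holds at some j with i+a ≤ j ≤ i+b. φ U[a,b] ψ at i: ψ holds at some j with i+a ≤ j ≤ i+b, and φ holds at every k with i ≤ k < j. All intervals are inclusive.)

4

Evaluate at each i in [0,4]:
  i=0: ✓ (witness j=0)
  i=1: ✓ (witness j=2)
  i=2: ✓ (witness j=2)
  i=3: ✓ (witness j=3)
  i=4: ✗ (none in [4,5])
Positions where it holds: {0, 1, 2, 3} → 4.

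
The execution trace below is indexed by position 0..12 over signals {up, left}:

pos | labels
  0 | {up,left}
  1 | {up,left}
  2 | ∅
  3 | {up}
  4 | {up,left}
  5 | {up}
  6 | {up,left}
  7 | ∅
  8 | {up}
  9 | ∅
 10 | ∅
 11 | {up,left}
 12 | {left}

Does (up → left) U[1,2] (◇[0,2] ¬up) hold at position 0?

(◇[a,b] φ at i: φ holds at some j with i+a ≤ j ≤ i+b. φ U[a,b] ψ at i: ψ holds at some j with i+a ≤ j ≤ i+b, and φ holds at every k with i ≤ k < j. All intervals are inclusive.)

Yes

Need some j in [1,2] with ◇[0,2] ¬up, and (up → left) at every k in [0,j-1].
  j=1: ◇[0,2] ¬up holds; (up → left) holds at every k in [0,0] → satisfied.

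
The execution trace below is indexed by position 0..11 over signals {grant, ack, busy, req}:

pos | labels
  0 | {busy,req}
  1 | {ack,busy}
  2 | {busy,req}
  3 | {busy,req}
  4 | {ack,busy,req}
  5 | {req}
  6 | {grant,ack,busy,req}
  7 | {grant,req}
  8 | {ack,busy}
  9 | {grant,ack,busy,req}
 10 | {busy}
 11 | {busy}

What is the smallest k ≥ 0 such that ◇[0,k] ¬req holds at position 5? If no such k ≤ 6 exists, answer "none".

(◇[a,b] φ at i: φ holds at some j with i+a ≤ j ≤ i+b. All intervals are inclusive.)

Scan j = 5,6,… for ¬req:
  j=5: fails
  j=6: fails
  j=7: fails
  j=8: holds
First hit at j=8, so smallest k = 8-5 = 3.

3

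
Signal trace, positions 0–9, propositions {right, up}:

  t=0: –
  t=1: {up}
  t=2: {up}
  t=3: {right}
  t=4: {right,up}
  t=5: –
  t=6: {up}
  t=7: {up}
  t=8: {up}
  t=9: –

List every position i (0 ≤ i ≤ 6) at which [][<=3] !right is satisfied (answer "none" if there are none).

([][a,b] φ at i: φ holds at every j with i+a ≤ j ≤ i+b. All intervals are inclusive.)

Evaluate at each i in [0,6]:
  i=0: ✗ (fails at j=3)
  i=1: ✗ (fails at j=3)
  i=2: ✗ (fails at j=3)
  i=3: ✗ (fails at j=3)
  i=4: ✗ (fails at j=4)
  i=5: ✓ (all of [5,8])
  i=6: ✓ (all of [6,9])

5, 6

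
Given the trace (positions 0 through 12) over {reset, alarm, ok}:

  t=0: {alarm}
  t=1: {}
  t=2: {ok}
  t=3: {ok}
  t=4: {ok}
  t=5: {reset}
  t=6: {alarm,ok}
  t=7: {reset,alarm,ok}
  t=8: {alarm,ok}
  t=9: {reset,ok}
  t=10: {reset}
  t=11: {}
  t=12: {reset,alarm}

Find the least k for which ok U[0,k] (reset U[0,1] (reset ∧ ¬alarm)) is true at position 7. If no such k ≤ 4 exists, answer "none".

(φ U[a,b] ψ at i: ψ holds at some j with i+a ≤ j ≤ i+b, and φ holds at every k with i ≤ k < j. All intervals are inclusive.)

Need earliest j ≥ 7 with (reset U[0,1] (reset ∧ ¬alarm)), and ok at every k in [7,j-1].
  j=7: rhs fails.
  j=8: rhs fails.
  j=9: rhs holds; lhs holds on [7,8]. k = 2.

2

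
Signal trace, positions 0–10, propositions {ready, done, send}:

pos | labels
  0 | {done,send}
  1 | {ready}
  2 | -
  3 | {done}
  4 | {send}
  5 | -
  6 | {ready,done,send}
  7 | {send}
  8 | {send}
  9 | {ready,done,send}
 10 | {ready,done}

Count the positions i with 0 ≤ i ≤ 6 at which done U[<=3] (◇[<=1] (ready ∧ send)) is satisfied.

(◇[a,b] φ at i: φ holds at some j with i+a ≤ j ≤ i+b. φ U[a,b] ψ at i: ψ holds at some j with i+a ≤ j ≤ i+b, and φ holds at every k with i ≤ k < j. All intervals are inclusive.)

2

Evaluate at each i in [0,6]:
  i=0: ✗ (no rhs in [0,3])
  i=1: ✗ (no rhs in [1,4])
  i=2: ✗ (lhs fails at k=2 before rhs at j=5)
  i=3: ✗ (lhs fails at k=4 before rhs at j=5)
  i=4: ✗ (lhs fails at k=4 before rhs at j=5)
  i=5: ✓ (rhs at j=5)
  i=6: ✓ (rhs at j=6)
Positions where it holds: {5, 6} → 2.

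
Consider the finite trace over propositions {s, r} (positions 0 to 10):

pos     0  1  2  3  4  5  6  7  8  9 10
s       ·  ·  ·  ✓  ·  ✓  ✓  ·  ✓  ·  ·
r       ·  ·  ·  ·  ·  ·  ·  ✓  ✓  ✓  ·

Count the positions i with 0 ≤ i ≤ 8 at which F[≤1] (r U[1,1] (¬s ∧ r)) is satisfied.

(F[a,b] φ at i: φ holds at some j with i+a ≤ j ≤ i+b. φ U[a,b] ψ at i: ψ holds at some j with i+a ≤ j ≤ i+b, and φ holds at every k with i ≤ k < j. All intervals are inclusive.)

Evaluate at each i in [0,8]:
  i=0: ✗ (none in [0,1])
  i=1: ✗ (none in [1,2])
  i=2: ✗ (none in [2,3])
  i=3: ✗ (none in [3,4])
  i=4: ✗ (none in [4,5])
  i=5: ✗ (none in [5,6])
  i=6: ✗ (none in [6,7])
  i=7: ✓ (witness j=8)
  i=8: ✓ (witness j=8)
Positions where it holds: {7, 8} → 2.

2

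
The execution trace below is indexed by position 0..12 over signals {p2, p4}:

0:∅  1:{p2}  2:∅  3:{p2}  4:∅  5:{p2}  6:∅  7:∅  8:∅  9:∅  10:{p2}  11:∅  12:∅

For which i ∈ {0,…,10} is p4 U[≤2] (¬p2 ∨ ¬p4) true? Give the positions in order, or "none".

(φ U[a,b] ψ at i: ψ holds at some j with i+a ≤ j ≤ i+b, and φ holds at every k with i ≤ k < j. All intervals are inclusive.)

0, 1, 2, 3, 4, 5, 6, 7, 8, 9, 10

Evaluate at each i in [0,10]:
  i=0: ✓ (rhs at j=0)
  i=1: ✓ (rhs at j=1)
  i=2: ✓ (rhs at j=2)
  i=3: ✓ (rhs at j=3)
  i=4: ✓ (rhs at j=4)
  i=5: ✓ (rhs at j=5)
  i=6: ✓ (rhs at j=6)
  i=7: ✓ (rhs at j=7)
  i=8: ✓ (rhs at j=8)
  i=9: ✓ (rhs at j=9)
  i=10: ✓ (rhs at j=10)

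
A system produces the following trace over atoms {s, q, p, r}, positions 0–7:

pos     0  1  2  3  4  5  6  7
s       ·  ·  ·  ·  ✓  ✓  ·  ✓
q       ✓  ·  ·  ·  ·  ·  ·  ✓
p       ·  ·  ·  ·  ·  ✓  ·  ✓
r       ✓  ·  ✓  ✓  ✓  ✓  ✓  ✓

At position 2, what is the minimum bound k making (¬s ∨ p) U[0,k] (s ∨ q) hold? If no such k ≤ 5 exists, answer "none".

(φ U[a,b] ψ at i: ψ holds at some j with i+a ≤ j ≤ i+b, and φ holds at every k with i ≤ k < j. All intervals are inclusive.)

2

Need earliest j ≥ 2 with (s ∨ q), and (¬s ∨ p) at every k in [2,j-1].
  j=2: rhs fails.
  j=3: rhs fails.
  j=4: rhs holds; lhs holds on [2,3]. k = 2.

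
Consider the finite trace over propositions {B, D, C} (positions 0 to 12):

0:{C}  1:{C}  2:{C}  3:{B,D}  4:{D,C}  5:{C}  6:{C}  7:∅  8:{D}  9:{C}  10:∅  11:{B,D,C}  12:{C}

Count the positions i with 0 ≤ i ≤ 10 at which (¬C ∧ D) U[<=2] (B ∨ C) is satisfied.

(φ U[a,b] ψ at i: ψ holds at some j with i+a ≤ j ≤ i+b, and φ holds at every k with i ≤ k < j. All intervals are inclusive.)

Evaluate at each i in [0,10]:
  i=0: ✓ (rhs at j=0)
  i=1: ✓ (rhs at j=1)
  i=2: ✓ (rhs at j=2)
  i=3: ✓ (rhs at j=3)
  i=4: ✓ (rhs at j=4)
  i=5: ✓ (rhs at j=5)
  i=6: ✓ (rhs at j=6)
  i=7: ✗ (lhs fails at k=7 before rhs at j=9)
  i=8: ✓ (rhs at j=9; lhs holds on [8,8])
  i=9: ✓ (rhs at j=9)
  i=10: ✗ (lhs fails at k=10 before rhs at j=11)
Positions where it holds: {0, 1, 2, 3, 4, 5, 6, 8, 9} → 9.

9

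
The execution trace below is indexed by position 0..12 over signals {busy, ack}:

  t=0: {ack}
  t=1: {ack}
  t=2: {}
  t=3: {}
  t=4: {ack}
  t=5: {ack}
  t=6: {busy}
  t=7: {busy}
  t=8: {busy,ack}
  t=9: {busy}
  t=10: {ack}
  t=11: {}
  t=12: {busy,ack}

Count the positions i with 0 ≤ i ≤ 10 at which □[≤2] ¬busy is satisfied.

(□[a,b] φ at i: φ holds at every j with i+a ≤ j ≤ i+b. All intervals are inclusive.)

4

Evaluate at each i in [0,10]:
  i=0: ✓ (all of [0,2])
  i=1: ✓ (all of [1,3])
  i=2: ✓ (all of [2,4])
  i=3: ✓ (all of [3,5])
  i=4: ✗ (fails at j=6)
  i=5: ✗ (fails at j=6)
  i=6: ✗ (fails at j=6)
  i=7: ✗ (fails at j=7)
  i=8: ✗ (fails at j=8)
  i=9: ✗ (fails at j=9)
  i=10: ✗ (fails at j=12)
Positions where it holds: {0, 1, 2, 3} → 4.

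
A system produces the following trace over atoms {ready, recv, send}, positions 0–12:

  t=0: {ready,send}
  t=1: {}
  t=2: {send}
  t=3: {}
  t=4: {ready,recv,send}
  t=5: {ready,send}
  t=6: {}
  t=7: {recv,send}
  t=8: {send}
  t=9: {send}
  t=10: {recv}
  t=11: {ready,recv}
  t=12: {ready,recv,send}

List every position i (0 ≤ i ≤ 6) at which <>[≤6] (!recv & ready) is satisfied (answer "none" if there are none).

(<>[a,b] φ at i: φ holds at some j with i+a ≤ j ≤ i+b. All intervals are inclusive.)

0, 1, 2, 3, 4, 5

Evaluate at each i in [0,6]:
  i=0: ✓ (witness j=0)
  i=1: ✓ (witness j=5)
  i=2: ✓ (witness j=5)
  i=3: ✓ (witness j=5)
  i=4: ✓ (witness j=5)
  i=5: ✓ (witness j=5)
  i=6: ✗ (none in [6,12])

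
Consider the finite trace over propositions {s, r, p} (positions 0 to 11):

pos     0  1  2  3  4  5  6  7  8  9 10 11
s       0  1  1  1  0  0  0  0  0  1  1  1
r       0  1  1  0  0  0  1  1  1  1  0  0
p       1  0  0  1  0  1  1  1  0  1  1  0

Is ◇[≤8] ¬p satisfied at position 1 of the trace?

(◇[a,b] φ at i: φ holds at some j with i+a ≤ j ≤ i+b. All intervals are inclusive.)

Check ¬p at each j in [1,9]:
  j=1: true
  j=2: true
  j=3: false
  j=4: true
  j=5: false
  j=6: false
  j=7: false
  j=8: true
  j=9: false
Found at j=1 → formula holds.

True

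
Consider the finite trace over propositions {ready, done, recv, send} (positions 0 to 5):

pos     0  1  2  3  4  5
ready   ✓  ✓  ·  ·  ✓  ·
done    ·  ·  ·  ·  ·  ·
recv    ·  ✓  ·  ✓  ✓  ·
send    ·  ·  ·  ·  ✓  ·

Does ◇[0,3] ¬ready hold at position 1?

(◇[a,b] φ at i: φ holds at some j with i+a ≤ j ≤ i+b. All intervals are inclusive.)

Holds

Check ¬ready at each j in [1,4]:
  j=1: false
  j=2: true
  j=3: true
  j=4: false
Found at j=2 → formula holds.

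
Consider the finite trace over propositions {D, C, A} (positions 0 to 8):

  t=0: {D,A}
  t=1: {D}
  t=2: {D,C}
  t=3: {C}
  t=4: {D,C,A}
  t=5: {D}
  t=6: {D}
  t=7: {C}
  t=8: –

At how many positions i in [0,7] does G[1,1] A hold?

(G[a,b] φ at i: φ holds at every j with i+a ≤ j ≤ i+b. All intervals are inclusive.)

1

Evaluate at each i in [0,7]:
  i=0: ✗ (fails at j=1)
  i=1: ✗ (fails at j=2)
  i=2: ✗ (fails at j=3)
  i=3: ✓ (all of [4,4])
  i=4: ✗ (fails at j=5)
  i=5: ✗ (fails at j=6)
  i=6: ✗ (fails at j=7)
  i=7: ✗ (fails at j=8)
Positions where it holds: {3} → 1.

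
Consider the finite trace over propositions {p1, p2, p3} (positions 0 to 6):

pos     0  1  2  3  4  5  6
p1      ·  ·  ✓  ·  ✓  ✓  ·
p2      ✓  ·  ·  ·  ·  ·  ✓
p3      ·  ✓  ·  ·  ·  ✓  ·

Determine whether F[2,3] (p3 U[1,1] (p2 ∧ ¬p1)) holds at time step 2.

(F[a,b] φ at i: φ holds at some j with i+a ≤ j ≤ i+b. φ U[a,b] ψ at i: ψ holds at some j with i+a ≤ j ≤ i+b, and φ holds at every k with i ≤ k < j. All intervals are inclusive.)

Holds

Check (p3 U[1,1] (p2 ∧ ¬p1)) at each j in [4,5]:
  j=4: fails
  j=5: holds
Found at j=5 → formula holds.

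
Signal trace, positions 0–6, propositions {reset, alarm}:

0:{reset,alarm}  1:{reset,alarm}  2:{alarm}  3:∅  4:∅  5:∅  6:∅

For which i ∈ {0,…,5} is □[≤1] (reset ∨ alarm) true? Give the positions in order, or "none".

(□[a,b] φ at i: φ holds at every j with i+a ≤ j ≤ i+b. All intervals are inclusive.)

Evaluate at each i in [0,5]:
  i=0: ✓ (all of [0,1])
  i=1: ✓ (all of [1,2])
  i=2: ✗ (fails at j=3)
  i=3: ✗ (fails at j=3)
  i=4: ✗ (fails at j=4)
  i=5: ✗ (fails at j=5)

0, 1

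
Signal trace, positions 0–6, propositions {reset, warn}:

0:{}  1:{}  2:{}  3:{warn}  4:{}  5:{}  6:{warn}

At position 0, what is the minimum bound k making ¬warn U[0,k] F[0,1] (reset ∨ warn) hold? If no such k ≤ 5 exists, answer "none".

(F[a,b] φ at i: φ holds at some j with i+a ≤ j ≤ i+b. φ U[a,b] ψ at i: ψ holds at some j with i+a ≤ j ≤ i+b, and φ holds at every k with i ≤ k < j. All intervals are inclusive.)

Need earliest j ≥ 0 with F[0,1] (reset ∨ warn), and ¬warn at every k in [0,j-1].
  j=0: rhs fails.
  j=1: rhs fails.
  j=2: rhs holds; lhs holds on [0,1]. k = 2.

2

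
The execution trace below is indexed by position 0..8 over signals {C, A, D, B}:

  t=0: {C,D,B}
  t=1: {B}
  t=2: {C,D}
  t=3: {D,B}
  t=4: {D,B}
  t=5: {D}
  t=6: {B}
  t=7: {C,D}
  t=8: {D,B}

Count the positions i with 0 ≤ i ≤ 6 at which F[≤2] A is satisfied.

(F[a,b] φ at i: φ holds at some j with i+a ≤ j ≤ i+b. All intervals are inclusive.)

0

Evaluate at each i in [0,6]:
  i=0: ✗ (none in [0,2])
  i=1: ✗ (none in [1,3])
  i=2: ✗ (none in [2,4])
  i=3: ✗ (none in [3,5])
  i=4: ✗ (none in [4,6])
  i=5: ✗ (none in [5,7])
  i=6: ✗ (none in [6,8])
Positions where it holds: {} → 0.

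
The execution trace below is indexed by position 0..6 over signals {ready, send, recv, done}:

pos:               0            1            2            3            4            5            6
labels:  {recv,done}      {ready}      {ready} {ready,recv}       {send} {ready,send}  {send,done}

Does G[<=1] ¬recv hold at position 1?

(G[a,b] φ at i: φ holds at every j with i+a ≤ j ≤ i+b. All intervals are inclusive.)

Check ¬recv at every j in [1,2]:
  j=1: true
  j=2: true
All positions satisfy it → formula holds.

Yes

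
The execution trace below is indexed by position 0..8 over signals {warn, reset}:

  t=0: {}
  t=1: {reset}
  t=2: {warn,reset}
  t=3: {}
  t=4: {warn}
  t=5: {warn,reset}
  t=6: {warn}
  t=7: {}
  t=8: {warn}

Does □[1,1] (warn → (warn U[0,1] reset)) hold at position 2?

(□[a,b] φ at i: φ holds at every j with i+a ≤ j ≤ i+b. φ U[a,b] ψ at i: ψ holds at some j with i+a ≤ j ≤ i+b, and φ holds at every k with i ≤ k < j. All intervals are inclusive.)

True

Check (warn → (warn U[0,1] reset)) at every j in [3,3]:
  j=3: antecedent false → ✓
All positions satisfy it → formula holds.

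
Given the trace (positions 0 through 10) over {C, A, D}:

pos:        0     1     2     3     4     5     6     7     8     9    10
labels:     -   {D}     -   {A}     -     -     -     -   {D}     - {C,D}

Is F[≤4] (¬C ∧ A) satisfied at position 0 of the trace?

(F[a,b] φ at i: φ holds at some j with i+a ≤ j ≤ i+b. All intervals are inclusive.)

Check (¬C ∧ A) at each j in [0,4]:
  j=0: false
  j=1: false
  j=2: false
  j=3: true
  j=4: false
Found at j=3 → formula holds.

True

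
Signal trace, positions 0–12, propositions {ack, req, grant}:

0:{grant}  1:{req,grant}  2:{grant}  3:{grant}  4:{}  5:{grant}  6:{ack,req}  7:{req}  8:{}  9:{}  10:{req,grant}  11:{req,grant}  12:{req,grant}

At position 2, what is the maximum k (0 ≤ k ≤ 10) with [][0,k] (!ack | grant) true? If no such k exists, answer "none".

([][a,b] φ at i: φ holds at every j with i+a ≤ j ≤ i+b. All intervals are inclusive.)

3

(!ack | grant) must hold from j=2 onward; find where it first fails.
  j=2: holds
  j=3: holds
  j=4: holds
  j=5: holds
  j=6: fails
Holds on [2,5], so largest k = 3.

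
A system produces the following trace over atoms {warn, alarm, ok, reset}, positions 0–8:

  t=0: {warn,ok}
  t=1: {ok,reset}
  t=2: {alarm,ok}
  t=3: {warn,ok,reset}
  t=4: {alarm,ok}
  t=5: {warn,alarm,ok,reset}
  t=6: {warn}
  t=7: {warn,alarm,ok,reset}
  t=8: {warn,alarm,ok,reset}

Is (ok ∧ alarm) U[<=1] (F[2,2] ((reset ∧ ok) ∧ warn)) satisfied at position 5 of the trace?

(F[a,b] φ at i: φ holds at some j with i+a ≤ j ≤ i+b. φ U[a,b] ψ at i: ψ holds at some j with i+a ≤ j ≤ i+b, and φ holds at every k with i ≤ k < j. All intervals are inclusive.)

Need some j in [5,6] with F[2,2] ((reset ∧ ok) ∧ warn), and (ok ∧ alarm) at every k in [5,j-1].
  j=5: F[2,2] ((reset ∧ ok) ∧ warn) holds; no prefix to check → satisfied.

Yes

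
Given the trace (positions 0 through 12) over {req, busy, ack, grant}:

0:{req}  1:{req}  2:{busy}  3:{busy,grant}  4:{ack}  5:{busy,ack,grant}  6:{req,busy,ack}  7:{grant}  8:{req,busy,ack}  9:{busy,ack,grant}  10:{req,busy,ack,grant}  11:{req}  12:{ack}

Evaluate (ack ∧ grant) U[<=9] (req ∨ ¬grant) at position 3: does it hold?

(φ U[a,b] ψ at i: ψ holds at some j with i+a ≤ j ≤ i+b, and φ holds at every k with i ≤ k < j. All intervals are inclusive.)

Need some j in [3,12] with (req ∨ ¬grant), and (ack ∧ grant) at every k in [3,j-1].
  j=3: (req ∨ ¬grant) false.
  j=4: (req ∨ ¬grant) holds, but (ack ∧ grant) fails at k=3 → not this j.
  j=5: (req ∨ ¬grant) false.
  j=6: (req ∨ ¬grant) holds, but (ack ∧ grant) fails at k=3 → not this j.
  j=7: (req ∨ ¬grant) false.
  j=8: (req ∨ ¬grant) holds, but (ack ∧ grant) fails at k=3 → not this j.
  j=9: (req ∨ ¬grant) false.
  j=10: (req ∨ ¬grant) holds, but (ack ∧ grant) fails at k=3 → not this j.
  j=11: (req ∨ ¬grant) holds, but (ack ∧ grant) fails at k=3 → not this j.
  j=12: (req ∨ ¬grant) holds, but (ack ∧ grant) fails at k=3 → not this j.
No j in the window works → until fails.

No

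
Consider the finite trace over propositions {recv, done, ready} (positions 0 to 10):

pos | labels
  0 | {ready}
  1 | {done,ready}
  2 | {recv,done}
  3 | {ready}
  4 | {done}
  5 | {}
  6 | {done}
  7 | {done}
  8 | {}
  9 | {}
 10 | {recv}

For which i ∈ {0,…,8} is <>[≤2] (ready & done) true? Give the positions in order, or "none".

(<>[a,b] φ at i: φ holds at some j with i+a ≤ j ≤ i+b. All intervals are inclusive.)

0, 1

Evaluate at each i in [0,8]:
  i=0: ✓ (witness j=1)
  i=1: ✓ (witness j=1)
  i=2: ✗ (none in [2,4])
  i=3: ✗ (none in [3,5])
  i=4: ✗ (none in [4,6])
  i=5: ✗ (none in [5,7])
  i=6: ✗ (none in [6,8])
  i=7: ✗ (none in [7,9])
  i=8: ✗ (none in [8,10])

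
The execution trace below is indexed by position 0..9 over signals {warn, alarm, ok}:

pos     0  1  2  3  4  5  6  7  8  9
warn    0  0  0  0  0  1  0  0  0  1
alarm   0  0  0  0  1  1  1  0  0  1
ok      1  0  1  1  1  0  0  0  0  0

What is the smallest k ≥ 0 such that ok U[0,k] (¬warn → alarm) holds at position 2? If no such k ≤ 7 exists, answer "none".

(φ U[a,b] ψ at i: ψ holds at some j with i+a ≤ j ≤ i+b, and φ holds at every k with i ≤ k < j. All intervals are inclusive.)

2

Need earliest j ≥ 2 with (¬warn → alarm), and ok at every k in [2,j-1].
  j=2: rhs fails.
  j=3: rhs fails.
  j=4: rhs holds; lhs holds on [2,3]. k = 2.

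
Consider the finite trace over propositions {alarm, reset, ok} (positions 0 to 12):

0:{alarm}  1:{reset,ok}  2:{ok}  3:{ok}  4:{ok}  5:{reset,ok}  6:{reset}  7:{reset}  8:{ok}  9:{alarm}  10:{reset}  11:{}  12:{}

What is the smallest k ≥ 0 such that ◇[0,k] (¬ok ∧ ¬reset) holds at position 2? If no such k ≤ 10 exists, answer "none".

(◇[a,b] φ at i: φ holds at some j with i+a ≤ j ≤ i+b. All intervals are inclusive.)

Scan j = 2,3,… for (¬ok ∧ ¬reset):
  j=2: fails
  j=3: fails
  j=4: fails
  j=5: fails
  j=6: fails
  j=7: fails
  j=8: fails
  j=9: holds
First hit at j=9, so smallest k = 9-2 = 7.

7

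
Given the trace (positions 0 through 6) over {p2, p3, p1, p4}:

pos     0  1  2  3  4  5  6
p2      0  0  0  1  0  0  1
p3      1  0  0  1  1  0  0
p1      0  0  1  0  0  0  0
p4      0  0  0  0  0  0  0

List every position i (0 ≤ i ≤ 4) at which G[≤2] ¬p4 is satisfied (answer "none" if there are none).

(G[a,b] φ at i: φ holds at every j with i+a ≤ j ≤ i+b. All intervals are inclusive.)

0, 1, 2, 3, 4

Evaluate at each i in [0,4]:
  i=0: ✓ (all of [0,2])
  i=1: ✓ (all of [1,3])
  i=2: ✓ (all of [2,4])
  i=3: ✓ (all of [3,5])
  i=4: ✓ (all of [4,6])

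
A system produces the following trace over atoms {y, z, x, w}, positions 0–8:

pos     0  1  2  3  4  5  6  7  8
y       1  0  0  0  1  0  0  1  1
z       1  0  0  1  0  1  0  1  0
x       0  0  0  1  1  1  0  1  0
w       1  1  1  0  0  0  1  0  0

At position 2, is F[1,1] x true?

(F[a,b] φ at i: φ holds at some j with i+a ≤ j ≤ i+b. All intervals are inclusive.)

True

Check x at each j in [3,3]:
  j=3: true
Found at j=3 → formula holds.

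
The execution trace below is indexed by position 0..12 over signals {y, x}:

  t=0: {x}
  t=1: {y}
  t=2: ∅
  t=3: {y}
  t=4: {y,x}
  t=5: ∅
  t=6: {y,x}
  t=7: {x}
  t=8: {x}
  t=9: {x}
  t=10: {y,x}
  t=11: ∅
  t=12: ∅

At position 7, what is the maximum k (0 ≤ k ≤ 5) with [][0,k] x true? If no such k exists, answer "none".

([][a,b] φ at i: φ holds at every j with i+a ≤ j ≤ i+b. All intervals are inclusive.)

x must hold from j=7 onward; find where it first fails.
  j=7: holds
  j=8: holds
  j=9: holds
  j=10: holds
  j=11: fails
Holds on [7,10], so largest k = 3.

3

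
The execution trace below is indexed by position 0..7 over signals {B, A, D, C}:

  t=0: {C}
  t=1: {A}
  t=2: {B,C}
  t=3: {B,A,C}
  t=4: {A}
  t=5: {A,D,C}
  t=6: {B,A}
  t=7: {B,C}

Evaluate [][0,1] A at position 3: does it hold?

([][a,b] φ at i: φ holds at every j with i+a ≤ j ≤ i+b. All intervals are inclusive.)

Check A at every j in [3,4]:
  j=3: true
  j=4: true
All positions satisfy it → formula holds.

True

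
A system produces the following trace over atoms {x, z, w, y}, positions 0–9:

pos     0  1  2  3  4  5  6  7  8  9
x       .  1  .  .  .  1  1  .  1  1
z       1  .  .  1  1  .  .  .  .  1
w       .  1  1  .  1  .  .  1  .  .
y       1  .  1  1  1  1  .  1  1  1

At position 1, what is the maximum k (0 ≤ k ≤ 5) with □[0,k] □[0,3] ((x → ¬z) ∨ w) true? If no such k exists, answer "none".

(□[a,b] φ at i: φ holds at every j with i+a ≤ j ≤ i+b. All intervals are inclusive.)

□[0,3] ((x → ¬z) ∨ w) must hold from j=1 onward; find where it first fails.
  j=1: holds
  j=2: holds
  j=3: holds
  j=4: holds
  j=5: holds
  j=6: fails
Holds on [1,5], so largest k = 4.

4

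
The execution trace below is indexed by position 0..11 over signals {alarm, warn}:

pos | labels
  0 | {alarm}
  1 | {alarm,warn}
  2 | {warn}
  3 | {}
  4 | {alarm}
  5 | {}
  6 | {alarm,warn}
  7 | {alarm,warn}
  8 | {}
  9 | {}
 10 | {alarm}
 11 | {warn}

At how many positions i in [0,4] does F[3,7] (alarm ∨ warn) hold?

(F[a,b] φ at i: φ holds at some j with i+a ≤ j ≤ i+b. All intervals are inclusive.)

5

Evaluate at each i in [0,4]:
  i=0: ✓ (witness j=4)
  i=1: ✓ (witness j=4)
  i=2: ✓ (witness j=6)
  i=3: ✓ (witness j=6)
  i=4: ✓ (witness j=7)
Positions where it holds: {0, 1, 2, 3, 4} → 5.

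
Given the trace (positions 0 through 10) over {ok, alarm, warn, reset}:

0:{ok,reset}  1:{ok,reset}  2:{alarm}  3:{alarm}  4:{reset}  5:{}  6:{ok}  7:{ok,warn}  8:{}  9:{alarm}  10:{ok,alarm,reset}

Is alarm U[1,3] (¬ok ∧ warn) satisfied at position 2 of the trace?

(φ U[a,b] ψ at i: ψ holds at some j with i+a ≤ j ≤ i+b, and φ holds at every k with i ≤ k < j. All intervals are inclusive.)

Need some j in [3,5] with (¬ok ∧ warn), and alarm at every k in [2,j-1].
  j=3: (¬ok ∧ warn) false.
  j=4: (¬ok ∧ warn) false.
  j=5: (¬ok ∧ warn) false.
No j in the window works → until fails.

Does not hold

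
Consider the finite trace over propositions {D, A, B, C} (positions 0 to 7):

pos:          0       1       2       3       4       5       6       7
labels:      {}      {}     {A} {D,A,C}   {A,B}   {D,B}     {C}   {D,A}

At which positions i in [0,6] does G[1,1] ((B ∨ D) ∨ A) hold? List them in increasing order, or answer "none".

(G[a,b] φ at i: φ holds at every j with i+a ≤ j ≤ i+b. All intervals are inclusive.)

Evaluate at each i in [0,6]:
  i=0: ✗ (fails at j=1)
  i=1: ✓ (all of [2,2])
  i=2: ✓ (all of [3,3])
  i=3: ✓ (all of [4,4])
  i=4: ✓ (all of [5,5])
  i=5: ✗ (fails at j=6)
  i=6: ✓ (all of [7,7])

1, 2, 3, 4, 6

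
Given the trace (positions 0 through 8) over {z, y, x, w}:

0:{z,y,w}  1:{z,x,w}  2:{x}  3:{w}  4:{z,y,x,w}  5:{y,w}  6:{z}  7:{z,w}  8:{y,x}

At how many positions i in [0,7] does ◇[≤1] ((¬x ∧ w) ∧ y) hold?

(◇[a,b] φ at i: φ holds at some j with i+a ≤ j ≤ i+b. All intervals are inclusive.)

Evaluate at each i in [0,7]:
  i=0: ✓ (witness j=0)
  i=1: ✗ (none in [1,2])
  i=2: ✗ (none in [2,3])
  i=3: ✗ (none in [3,4])
  i=4: ✓ (witness j=5)
  i=5: ✓ (witness j=5)
  i=6: ✗ (none in [6,7])
  i=7: ✗ (none in [7,8])
Positions where it holds: {0, 4, 5} → 3.

3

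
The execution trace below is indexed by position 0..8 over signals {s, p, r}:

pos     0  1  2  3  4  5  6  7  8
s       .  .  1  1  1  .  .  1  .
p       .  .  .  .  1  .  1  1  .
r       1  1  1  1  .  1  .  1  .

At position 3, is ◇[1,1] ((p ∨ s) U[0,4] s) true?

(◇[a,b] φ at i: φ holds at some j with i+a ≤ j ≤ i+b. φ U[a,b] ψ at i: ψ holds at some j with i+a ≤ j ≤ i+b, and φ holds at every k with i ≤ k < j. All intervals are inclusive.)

Holds

Check ((p ∨ s) U[0,4] s) at each j in [4,4]:
  j=4: holds
Found at j=4 → formula holds.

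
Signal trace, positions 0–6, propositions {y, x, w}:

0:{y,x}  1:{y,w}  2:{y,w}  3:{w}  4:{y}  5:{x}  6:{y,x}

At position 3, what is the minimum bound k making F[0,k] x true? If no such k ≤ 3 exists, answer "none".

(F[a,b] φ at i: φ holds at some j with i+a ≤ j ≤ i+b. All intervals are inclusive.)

2

Scan j = 3,4,… for x:
  j=3: fails
  j=4: fails
  j=5: holds
First hit at j=5, so smallest k = 5-3 = 2.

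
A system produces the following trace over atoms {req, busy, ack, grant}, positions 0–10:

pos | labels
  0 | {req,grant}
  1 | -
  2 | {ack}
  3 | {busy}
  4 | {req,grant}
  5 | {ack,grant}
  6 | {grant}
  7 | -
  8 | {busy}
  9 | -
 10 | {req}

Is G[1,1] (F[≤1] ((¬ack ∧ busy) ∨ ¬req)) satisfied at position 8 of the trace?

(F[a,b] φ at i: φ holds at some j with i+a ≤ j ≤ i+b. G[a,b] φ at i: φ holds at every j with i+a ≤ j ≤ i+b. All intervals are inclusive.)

True

Check F[≤1] ((¬ack ∧ busy) ∨ ¬req) at every j in [9,9]:
  j=9: holds (witness at 9)
All positions satisfy it → formula holds.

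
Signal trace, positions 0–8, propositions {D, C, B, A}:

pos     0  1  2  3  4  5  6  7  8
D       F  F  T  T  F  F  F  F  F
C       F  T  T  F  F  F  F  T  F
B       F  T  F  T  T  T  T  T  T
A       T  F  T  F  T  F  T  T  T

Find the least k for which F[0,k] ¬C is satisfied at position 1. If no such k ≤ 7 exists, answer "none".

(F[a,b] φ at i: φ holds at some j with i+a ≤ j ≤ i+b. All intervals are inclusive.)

Scan j = 1,2,… for ¬C:
  j=1: fails
  j=2: fails
  j=3: holds
First hit at j=3, so smallest k = 3-1 = 2.

2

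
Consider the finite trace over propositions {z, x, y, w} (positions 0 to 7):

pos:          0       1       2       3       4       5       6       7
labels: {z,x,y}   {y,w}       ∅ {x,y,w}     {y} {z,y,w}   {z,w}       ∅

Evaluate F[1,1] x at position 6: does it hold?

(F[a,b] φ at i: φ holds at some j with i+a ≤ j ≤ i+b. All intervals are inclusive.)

Does not hold

Check x at each j in [7,7]:
  j=7: false
No position in the window satisfies it → formula fails.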